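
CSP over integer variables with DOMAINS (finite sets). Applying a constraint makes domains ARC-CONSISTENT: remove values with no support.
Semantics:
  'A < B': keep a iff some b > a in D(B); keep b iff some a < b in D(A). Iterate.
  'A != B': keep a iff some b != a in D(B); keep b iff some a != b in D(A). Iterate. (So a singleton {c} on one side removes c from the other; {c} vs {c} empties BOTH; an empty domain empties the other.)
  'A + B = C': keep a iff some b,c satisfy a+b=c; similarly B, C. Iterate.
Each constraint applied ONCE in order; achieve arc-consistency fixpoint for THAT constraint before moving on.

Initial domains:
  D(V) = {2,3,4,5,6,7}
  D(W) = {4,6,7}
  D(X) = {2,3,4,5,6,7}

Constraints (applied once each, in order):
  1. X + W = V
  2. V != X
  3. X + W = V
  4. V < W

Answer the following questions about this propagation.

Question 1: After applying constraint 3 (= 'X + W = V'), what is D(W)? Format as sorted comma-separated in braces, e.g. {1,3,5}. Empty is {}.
Answer: {4}

Derivation:
Constraint 1 (X + W = V) on D(X)={2,3,4,5,6,7} D(W)={4,6,7} D(V)={2,3,4,5,6,7}: X {2,3,4,5,6,7}->{2,3}; W {4,6,7}->{4}; V {2,3,4,5,6,7}->{6,7}
Constraint 2 (V != X) on D(V)={6,7} D(X)={2,3}: no change
Constraint 3 (X + W = V) on D(X)={2,3} D(W)={4} D(V)={6,7}: no change
So after constraint 3: D(W) = {4}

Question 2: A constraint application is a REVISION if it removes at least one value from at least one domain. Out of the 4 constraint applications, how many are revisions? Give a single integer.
Constraint 1 (X + W = V) on D(X)={2,3,4,5,6,7} D(W)={4,6,7} D(V)={2,3,4,5,6,7}: X {2,3,4,5,6,7}->{2,3}; W {4,6,7}->{4}; V {2,3,4,5,6,7}->{6,7} => REVISION
Constraint 2 (V != X) on D(V)={6,7} D(X)={2,3}: no change => not a revision
Constraint 3 (X + W = V) on D(X)={2,3} D(W)={4} D(V)={6,7}: no change => not a revision
Constraint 4 (V < W) on D(V)={6,7} D(W)={4}: V {6,7}->{}; W {4}->{} => REVISION
Total revisions = 2

Answer: 2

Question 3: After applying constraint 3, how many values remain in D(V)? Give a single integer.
Answer: 2

Derivation:
Constraint 1 (X + W = V) on D(X)={2,3,4,5,6,7} D(W)={4,6,7} D(V)={2,3,4,5,6,7}: X {2,3,4,5,6,7}->{2,3}; W {4,6,7}->{4}; V {2,3,4,5,6,7}->{6,7}
Constraint 2 (V != X) on D(V)={6,7} D(X)={2,3}: no change
Constraint 3 (X + W = V) on D(X)={2,3} D(W)={4} D(V)={6,7}: no change
So after constraint 3: D(V)={6,7}, size = 2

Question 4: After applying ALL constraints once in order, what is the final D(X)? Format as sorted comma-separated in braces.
Constraint 1 (X + W = V) on D(X)={2,3,4,5,6,7} D(W)={4,6,7} D(V)={2,3,4,5,6,7}: X {2,3,4,5,6,7}->{2,3}; W {4,6,7}->{4}; V {2,3,4,5,6,7}->{6,7}
Constraint 2 (V != X) on D(V)={6,7} D(X)={2,3}: no change
Constraint 3 (X + W = V) on D(X)={2,3} D(W)={4} D(V)={6,7}: no change
Constraint 4 (V < W) on D(V)={6,7} D(W)={4}: V {6,7}->{}; W {4}->{}
So after all 4 constraints: D(X) = {2,3}

Answer: {2,3}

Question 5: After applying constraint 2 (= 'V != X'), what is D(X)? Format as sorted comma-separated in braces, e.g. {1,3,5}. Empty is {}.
Answer: {2,3}

Derivation:
Constraint 1 (X + W = V) on D(X)={2,3,4,5,6,7} D(W)={4,6,7} D(V)={2,3,4,5,6,7}: X {2,3,4,5,6,7}->{2,3}; W {4,6,7}->{4}; V {2,3,4,5,6,7}->{6,7}
Constraint 2 (V != X) on D(V)={6,7} D(X)={2,3}: no change
So after constraint 2: D(X) = {2,3}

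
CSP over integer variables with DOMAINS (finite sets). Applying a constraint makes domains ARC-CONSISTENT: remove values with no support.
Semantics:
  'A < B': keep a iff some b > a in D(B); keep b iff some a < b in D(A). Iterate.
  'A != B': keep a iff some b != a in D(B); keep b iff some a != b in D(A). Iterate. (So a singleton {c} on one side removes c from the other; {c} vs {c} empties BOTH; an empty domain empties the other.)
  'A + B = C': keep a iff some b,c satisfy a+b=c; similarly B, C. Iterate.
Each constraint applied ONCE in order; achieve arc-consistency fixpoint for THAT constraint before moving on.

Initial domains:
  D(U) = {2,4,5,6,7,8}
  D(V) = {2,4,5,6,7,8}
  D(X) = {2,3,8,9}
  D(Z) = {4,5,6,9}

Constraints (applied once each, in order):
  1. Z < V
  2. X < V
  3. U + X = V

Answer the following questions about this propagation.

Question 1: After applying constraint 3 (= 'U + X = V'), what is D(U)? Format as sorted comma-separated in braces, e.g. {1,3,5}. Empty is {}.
Constraint 1 (Z < V) on D(Z)={4,5,6,9} D(V)={2,4,5,6,7,8}: Z {4,5,6,9}->{4,5,6}; V {2,4,5,6,7,8}->{5,6,7,8}
Constraint 2 (X < V) on D(X)={2,3,8,9} D(V)={5,6,7,8}: X {2,3,8,9}->{2,3}
Constraint 3 (U + X = V) on D(U)={2,4,5,6,7,8} D(X)={2,3} D(V)={5,6,7,8}: U {2,4,5,6,7,8}->{2,4,5,6}
So after constraint 3: D(U) = {2,4,5,6}

Answer: {2,4,5,6}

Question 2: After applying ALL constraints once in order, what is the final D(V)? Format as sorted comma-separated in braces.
Answer: {5,6,7,8}

Derivation:
Constraint 1 (Z < V) on D(Z)={4,5,6,9} D(V)={2,4,5,6,7,8}: Z {4,5,6,9}->{4,5,6}; V {2,4,5,6,7,8}->{5,6,7,8}
Constraint 2 (X < V) on D(X)={2,3,8,9} D(V)={5,6,7,8}: X {2,3,8,9}->{2,3}
Constraint 3 (U + X = V) on D(U)={2,4,5,6,7,8} D(X)={2,3} D(V)={5,6,7,8}: U {2,4,5,6,7,8}->{2,4,5,6}
So after all 3 constraints: D(V) = {5,6,7,8}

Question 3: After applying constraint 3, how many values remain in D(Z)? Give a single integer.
Constraint 1 (Z < V) on D(Z)={4,5,6,9} D(V)={2,4,5,6,7,8}: Z {4,5,6,9}->{4,5,6}; V {2,4,5,6,7,8}->{5,6,7,8}
Constraint 2 (X < V) on D(X)={2,3,8,9} D(V)={5,6,7,8}: X {2,3,8,9}->{2,3}
Constraint 3 (U + X = V) on D(U)={2,4,5,6,7,8} D(X)={2,3} D(V)={5,6,7,8}: U {2,4,5,6,7,8}->{2,4,5,6}
So after constraint 3: D(Z)={4,5,6}, size = 3

Answer: 3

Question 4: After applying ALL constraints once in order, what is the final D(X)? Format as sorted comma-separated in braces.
Constraint 1 (Z < V) on D(Z)={4,5,6,9} D(V)={2,4,5,6,7,8}: Z {4,5,6,9}->{4,5,6}; V {2,4,5,6,7,8}->{5,6,7,8}
Constraint 2 (X < V) on D(X)={2,3,8,9} D(V)={5,6,7,8}: X {2,3,8,9}->{2,3}
Constraint 3 (U + X = V) on D(U)={2,4,5,6,7,8} D(X)={2,3} D(V)={5,6,7,8}: U {2,4,5,6,7,8}->{2,4,5,6}
So after all 3 constraints: D(X) = {2,3}

Answer: {2,3}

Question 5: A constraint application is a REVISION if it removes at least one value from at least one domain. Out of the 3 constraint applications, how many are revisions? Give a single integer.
Constraint 1 (Z < V) on D(Z)={4,5,6,9} D(V)={2,4,5,6,7,8}: Z {4,5,6,9}->{4,5,6}; V {2,4,5,6,7,8}->{5,6,7,8} => REVISION
Constraint 2 (X < V) on D(X)={2,3,8,9} D(V)={5,6,7,8}: X {2,3,8,9}->{2,3} => REVISION
Constraint 3 (U + X = V) on D(U)={2,4,5,6,7,8} D(X)={2,3} D(V)={5,6,7,8}: U {2,4,5,6,7,8}->{2,4,5,6} => REVISION
Total revisions = 3

Answer: 3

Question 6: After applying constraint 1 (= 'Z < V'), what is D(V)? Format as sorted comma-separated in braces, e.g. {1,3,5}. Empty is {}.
Answer: {5,6,7,8}

Derivation:
Constraint 1 (Z < V) on D(Z)={4,5,6,9} D(V)={2,4,5,6,7,8}: Z {4,5,6,9}->{4,5,6}; V {2,4,5,6,7,8}->{5,6,7,8}
So after constraint 1: D(V) = {5,6,7,8}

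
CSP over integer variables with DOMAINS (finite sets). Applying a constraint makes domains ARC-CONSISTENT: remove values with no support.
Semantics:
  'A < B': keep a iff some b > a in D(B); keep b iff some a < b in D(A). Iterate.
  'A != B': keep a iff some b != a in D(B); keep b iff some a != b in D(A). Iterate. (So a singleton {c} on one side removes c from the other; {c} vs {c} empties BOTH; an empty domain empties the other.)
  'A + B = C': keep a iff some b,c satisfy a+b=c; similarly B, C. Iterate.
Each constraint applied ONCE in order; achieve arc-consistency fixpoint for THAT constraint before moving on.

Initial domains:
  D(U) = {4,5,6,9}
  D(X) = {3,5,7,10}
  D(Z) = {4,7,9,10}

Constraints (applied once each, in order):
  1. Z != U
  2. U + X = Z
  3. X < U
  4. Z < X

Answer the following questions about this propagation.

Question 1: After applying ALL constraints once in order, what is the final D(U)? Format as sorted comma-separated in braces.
Constraint 1 (Z != U) on D(Z)={4,7,9,10} D(U)={4,5,6,9}: no change
Constraint 2 (U + X = Z) on D(U)={4,5,6,9} D(X)={3,5,7,10} D(Z)={4,7,9,10}: U {4,5,6,9}->{4,5,6}; X {3,5,7,10}->{3,5}; Z {4,7,9,10}->{7,9,10}
Constraint 3 (X < U) on D(X)={3,5} D(U)={4,5,6}: no change
Constraint 4 (Z < X) on D(Z)={7,9,10} D(X)={3,5}: Z {7,9,10}->{}; X {3,5}->{}
So after all 4 constraints: D(U) = {4,5,6}

Answer: {4,5,6}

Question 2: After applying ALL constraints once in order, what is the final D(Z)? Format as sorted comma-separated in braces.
Answer: {}

Derivation:
Constraint 1 (Z != U) on D(Z)={4,7,9,10} D(U)={4,5,6,9}: no change
Constraint 2 (U + X = Z) on D(U)={4,5,6,9} D(X)={3,5,7,10} D(Z)={4,7,9,10}: U {4,5,6,9}->{4,5,6}; X {3,5,7,10}->{3,5}; Z {4,7,9,10}->{7,9,10}
Constraint 3 (X < U) on D(X)={3,5} D(U)={4,5,6}: no change
Constraint 4 (Z < X) on D(Z)={7,9,10} D(X)={3,5}: Z {7,9,10}->{}; X {3,5}->{}
So after all 4 constraints: D(Z) = {}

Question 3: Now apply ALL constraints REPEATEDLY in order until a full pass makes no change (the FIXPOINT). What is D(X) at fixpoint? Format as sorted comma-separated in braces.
Answer: {}

Derivation:
pass 0 (initial): D(X)={3,5,7,10}
pass 1: U {4,5,6,9}->{4,5,6}; X {3,5,7,10}->{}; Z {4,7,9,10}->{}
pass 2: U {4,5,6}->{}
pass 3: no change
Fixpoint after 3 passes: D(X) = {}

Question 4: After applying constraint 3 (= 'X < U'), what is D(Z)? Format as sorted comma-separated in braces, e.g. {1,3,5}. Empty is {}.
Constraint 1 (Z != U) on D(Z)={4,7,9,10} D(U)={4,5,6,9}: no change
Constraint 2 (U + X = Z) on D(U)={4,5,6,9} D(X)={3,5,7,10} D(Z)={4,7,9,10}: U {4,5,6,9}->{4,5,6}; X {3,5,7,10}->{3,5}; Z {4,7,9,10}->{7,9,10}
Constraint 3 (X < U) on D(X)={3,5} D(U)={4,5,6}: no change
So after constraint 3: D(Z) = {7,9,10}

Answer: {7,9,10}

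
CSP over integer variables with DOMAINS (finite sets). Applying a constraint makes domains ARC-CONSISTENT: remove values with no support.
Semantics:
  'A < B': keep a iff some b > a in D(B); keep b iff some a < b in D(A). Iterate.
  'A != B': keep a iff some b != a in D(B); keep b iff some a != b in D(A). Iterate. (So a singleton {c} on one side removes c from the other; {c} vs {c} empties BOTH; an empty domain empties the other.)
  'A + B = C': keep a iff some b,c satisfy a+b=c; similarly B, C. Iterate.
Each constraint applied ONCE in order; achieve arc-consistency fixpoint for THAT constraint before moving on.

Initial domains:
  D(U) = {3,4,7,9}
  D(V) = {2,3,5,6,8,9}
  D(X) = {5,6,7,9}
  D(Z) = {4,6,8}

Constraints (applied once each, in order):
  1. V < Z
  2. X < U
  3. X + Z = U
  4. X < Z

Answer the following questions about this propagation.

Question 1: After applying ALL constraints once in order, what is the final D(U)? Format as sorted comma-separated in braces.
Answer: {9}

Derivation:
Constraint 1 (V < Z) on D(V)={2,3,5,6,8,9} D(Z)={4,6,8}: V {2,3,5,6,8,9}->{2,3,5,6}
Constraint 2 (X < U) on D(X)={5,6,7,9} D(U)={3,4,7,9}: X {5,6,7,9}->{5,6,7}; U {3,4,7,9}->{7,9}
Constraint 3 (X + Z = U) on D(X)={5,6,7} D(Z)={4,6,8} D(U)={7,9}: X {5,6,7}->{5}; Z {4,6,8}->{4}; U {7,9}->{9}
Constraint 4 (X < Z) on D(X)={5} D(Z)={4}: X {5}->{}; Z {4}->{}
So after all 4 constraints: D(U) = {9}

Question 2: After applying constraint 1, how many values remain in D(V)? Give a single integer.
Constraint 1 (V < Z) on D(V)={2,3,5,6,8,9} D(Z)={4,6,8}: V {2,3,5,6,8,9}->{2,3,5,6}
So after constraint 1: D(V)={2,3,5,6}, size = 4

Answer: 4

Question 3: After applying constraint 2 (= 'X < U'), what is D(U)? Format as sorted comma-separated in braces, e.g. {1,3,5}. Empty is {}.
Answer: {7,9}

Derivation:
Constraint 1 (V < Z) on D(V)={2,3,5,6,8,9} D(Z)={4,6,8}: V {2,3,5,6,8,9}->{2,3,5,6}
Constraint 2 (X < U) on D(X)={5,6,7,9} D(U)={3,4,7,9}: X {5,6,7,9}->{5,6,7}; U {3,4,7,9}->{7,9}
So after constraint 2: D(U) = {7,9}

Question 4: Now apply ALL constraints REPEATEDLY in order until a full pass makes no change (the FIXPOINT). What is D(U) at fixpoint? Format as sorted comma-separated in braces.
Answer: {}

Derivation:
pass 0 (initial): D(U)={3,4,7,9}
pass 1: U {3,4,7,9}->{9}; V {2,3,5,6,8,9}->{2,3,5,6}; X {5,6,7,9}->{}; Z {4,6,8}->{}
pass 2: U {9}->{}; V {2,3,5,6}->{}
pass 3: no change
Fixpoint after 3 passes: D(U) = {}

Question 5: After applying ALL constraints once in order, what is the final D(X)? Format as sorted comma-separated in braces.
Answer: {}

Derivation:
Constraint 1 (V < Z) on D(V)={2,3,5,6,8,9} D(Z)={4,6,8}: V {2,3,5,6,8,9}->{2,3,5,6}
Constraint 2 (X < U) on D(X)={5,6,7,9} D(U)={3,4,7,9}: X {5,6,7,9}->{5,6,7}; U {3,4,7,9}->{7,9}
Constraint 3 (X + Z = U) on D(X)={5,6,7} D(Z)={4,6,8} D(U)={7,9}: X {5,6,7}->{5}; Z {4,6,8}->{4}; U {7,9}->{9}
Constraint 4 (X < Z) on D(X)={5} D(Z)={4}: X {5}->{}; Z {4}->{}
So after all 4 constraints: D(X) = {}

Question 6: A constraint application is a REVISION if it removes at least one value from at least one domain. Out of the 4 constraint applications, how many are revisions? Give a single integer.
Constraint 1 (V < Z) on D(V)={2,3,5,6,8,9} D(Z)={4,6,8}: V {2,3,5,6,8,9}->{2,3,5,6} => REVISION
Constraint 2 (X < U) on D(X)={5,6,7,9} D(U)={3,4,7,9}: X {5,6,7,9}->{5,6,7}; U {3,4,7,9}->{7,9} => REVISION
Constraint 3 (X + Z = U) on D(X)={5,6,7} D(Z)={4,6,8} D(U)={7,9}: X {5,6,7}->{5}; Z {4,6,8}->{4}; U {7,9}->{9} => REVISION
Constraint 4 (X < Z) on D(X)={5} D(Z)={4}: X {5}->{}; Z {4}->{} => REVISION
Total revisions = 4

Answer: 4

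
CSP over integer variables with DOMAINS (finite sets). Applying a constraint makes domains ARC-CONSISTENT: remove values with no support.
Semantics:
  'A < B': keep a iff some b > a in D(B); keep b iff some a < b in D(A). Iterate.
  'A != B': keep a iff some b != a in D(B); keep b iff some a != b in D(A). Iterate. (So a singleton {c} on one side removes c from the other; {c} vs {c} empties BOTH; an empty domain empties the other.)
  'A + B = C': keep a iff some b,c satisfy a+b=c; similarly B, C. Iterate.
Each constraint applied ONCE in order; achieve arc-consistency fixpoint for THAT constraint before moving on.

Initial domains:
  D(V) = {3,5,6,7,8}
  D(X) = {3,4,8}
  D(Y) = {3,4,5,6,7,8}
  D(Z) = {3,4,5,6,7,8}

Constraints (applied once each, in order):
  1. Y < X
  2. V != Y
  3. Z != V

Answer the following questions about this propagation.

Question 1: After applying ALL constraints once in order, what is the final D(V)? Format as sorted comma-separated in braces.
Answer: {3,5,6,7,8}

Derivation:
Constraint 1 (Y < X) on D(Y)={3,4,5,6,7,8} D(X)={3,4,8}: Y {3,4,5,6,7,8}->{3,4,5,6,7}; X {3,4,8}->{4,8}
Constraint 2 (V != Y) on D(V)={3,5,6,7,8} D(Y)={3,4,5,6,7}: no change
Constraint 3 (Z != V) on D(Z)={3,4,5,6,7,8} D(V)={3,5,6,7,8}: no change
So after all 3 constraints: D(V) = {3,5,6,7,8}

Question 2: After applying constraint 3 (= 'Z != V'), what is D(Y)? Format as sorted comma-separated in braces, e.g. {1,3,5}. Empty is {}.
Answer: {3,4,5,6,7}

Derivation:
Constraint 1 (Y < X) on D(Y)={3,4,5,6,7,8} D(X)={3,4,8}: Y {3,4,5,6,7,8}->{3,4,5,6,7}; X {3,4,8}->{4,8}
Constraint 2 (V != Y) on D(V)={3,5,6,7,8} D(Y)={3,4,5,6,7}: no change
Constraint 3 (Z != V) on D(Z)={3,4,5,6,7,8} D(V)={3,5,6,7,8}: no change
So after constraint 3: D(Y) = {3,4,5,6,7}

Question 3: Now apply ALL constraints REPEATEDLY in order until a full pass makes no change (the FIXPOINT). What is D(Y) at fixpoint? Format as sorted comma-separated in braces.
pass 0 (initial): D(Y)={3,4,5,6,7,8}
pass 1: X {3,4,8}->{4,8}; Y {3,4,5,6,7,8}->{3,4,5,6,7}
pass 2: no change
Fixpoint after 2 passes: D(Y) = {3,4,5,6,7}

Answer: {3,4,5,6,7}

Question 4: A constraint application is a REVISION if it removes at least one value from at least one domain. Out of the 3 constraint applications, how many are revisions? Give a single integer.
Constraint 1 (Y < X) on D(Y)={3,4,5,6,7,8} D(X)={3,4,8}: Y {3,4,5,6,7,8}->{3,4,5,6,7}; X {3,4,8}->{4,8} => REVISION
Constraint 2 (V != Y) on D(V)={3,5,6,7,8} D(Y)={3,4,5,6,7}: no change => not a revision
Constraint 3 (Z != V) on D(Z)={3,4,5,6,7,8} D(V)={3,5,6,7,8}: no change => not a revision
Total revisions = 1

Answer: 1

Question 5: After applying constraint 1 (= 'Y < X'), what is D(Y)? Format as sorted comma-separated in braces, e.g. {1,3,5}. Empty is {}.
Constraint 1 (Y < X) on D(Y)={3,4,5,6,7,8} D(X)={3,4,8}: Y {3,4,5,6,7,8}->{3,4,5,6,7}; X {3,4,8}->{4,8}
So after constraint 1: D(Y) = {3,4,5,6,7}

Answer: {3,4,5,6,7}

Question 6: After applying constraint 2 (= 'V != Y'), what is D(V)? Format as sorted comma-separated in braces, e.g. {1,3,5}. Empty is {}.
Constraint 1 (Y < X) on D(Y)={3,4,5,6,7,8} D(X)={3,4,8}: Y {3,4,5,6,7,8}->{3,4,5,6,7}; X {3,4,8}->{4,8}
Constraint 2 (V != Y) on D(V)={3,5,6,7,8} D(Y)={3,4,5,6,7}: no change
So after constraint 2: D(V) = {3,5,6,7,8}

Answer: {3,5,6,7,8}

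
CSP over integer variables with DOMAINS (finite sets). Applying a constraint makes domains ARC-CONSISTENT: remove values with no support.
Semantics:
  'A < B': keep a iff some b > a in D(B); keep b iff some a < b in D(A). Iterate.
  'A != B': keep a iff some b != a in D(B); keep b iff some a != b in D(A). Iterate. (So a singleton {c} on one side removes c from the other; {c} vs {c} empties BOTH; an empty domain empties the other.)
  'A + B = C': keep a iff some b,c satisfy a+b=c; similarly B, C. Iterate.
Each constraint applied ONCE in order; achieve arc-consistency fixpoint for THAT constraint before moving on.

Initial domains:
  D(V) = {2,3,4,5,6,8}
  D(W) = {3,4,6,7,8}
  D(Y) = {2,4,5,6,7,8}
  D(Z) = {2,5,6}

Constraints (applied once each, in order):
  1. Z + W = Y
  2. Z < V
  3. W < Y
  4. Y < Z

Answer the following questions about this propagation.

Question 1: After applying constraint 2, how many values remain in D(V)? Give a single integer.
Answer: 5

Derivation:
Constraint 1 (Z + W = Y) on D(Z)={2,5,6} D(W)={3,4,6,7,8} D(Y)={2,4,5,6,7,8}: Z {2,5,6}->{2,5}; W {3,4,6,7,8}->{3,4,6}; Y {2,4,5,6,7,8}->{5,6,8}
Constraint 2 (Z < V) on D(Z)={2,5} D(V)={2,3,4,5,6,8}: V {2,3,4,5,6,8}->{3,4,5,6,8}
So after constraint 2: D(V)={3,4,5,6,8}, size = 5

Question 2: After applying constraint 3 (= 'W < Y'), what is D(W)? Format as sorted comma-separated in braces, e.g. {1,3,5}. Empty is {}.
Constraint 1 (Z + W = Y) on D(Z)={2,5,6} D(W)={3,4,6,7,8} D(Y)={2,4,5,6,7,8}: Z {2,5,6}->{2,5}; W {3,4,6,7,8}->{3,4,6}; Y {2,4,5,6,7,8}->{5,6,8}
Constraint 2 (Z < V) on D(Z)={2,5} D(V)={2,3,4,5,6,8}: V {2,3,4,5,6,8}->{3,4,5,6,8}
Constraint 3 (W < Y) on D(W)={3,4,6} D(Y)={5,6,8}: no change
So after constraint 3: D(W) = {3,4,6}

Answer: {3,4,6}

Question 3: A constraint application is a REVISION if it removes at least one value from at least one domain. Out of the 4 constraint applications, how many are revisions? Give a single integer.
Answer: 3

Derivation:
Constraint 1 (Z + W = Y) on D(Z)={2,5,6} D(W)={3,4,6,7,8} D(Y)={2,4,5,6,7,8}: Z {2,5,6}->{2,5}; W {3,4,6,7,8}->{3,4,6}; Y {2,4,5,6,7,8}->{5,6,8} => REVISION
Constraint 2 (Z < V) on D(Z)={2,5} D(V)={2,3,4,5,6,8}: V {2,3,4,5,6,8}->{3,4,5,6,8} => REVISION
Constraint 3 (W < Y) on D(W)={3,4,6} D(Y)={5,6,8}: no change => not a revision
Constraint 4 (Y < Z) on D(Y)={5,6,8} D(Z)={2,5}: Y {5,6,8}->{}; Z {2,5}->{} => REVISION
Total revisions = 3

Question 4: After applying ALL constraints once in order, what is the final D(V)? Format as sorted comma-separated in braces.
Constraint 1 (Z + W = Y) on D(Z)={2,5,6} D(W)={3,4,6,7,8} D(Y)={2,4,5,6,7,8}: Z {2,5,6}->{2,5}; W {3,4,6,7,8}->{3,4,6}; Y {2,4,5,6,7,8}->{5,6,8}
Constraint 2 (Z < V) on D(Z)={2,5} D(V)={2,3,4,5,6,8}: V {2,3,4,5,6,8}->{3,4,5,6,8}
Constraint 3 (W < Y) on D(W)={3,4,6} D(Y)={5,6,8}: no change
Constraint 4 (Y < Z) on D(Y)={5,6,8} D(Z)={2,5}: Y {5,6,8}->{}; Z {2,5}->{}
So after all 4 constraints: D(V) = {3,4,5,6,8}

Answer: {3,4,5,6,8}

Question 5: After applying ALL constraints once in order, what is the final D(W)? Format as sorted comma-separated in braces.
Constraint 1 (Z + W = Y) on D(Z)={2,5,6} D(W)={3,4,6,7,8} D(Y)={2,4,5,6,7,8}: Z {2,5,6}->{2,5}; W {3,4,6,7,8}->{3,4,6}; Y {2,4,5,6,7,8}->{5,6,8}
Constraint 2 (Z < V) on D(Z)={2,5} D(V)={2,3,4,5,6,8}: V {2,3,4,5,6,8}->{3,4,5,6,8}
Constraint 3 (W < Y) on D(W)={3,4,6} D(Y)={5,6,8}: no change
Constraint 4 (Y < Z) on D(Y)={5,6,8} D(Z)={2,5}: Y {5,6,8}->{}; Z {2,5}->{}
So after all 4 constraints: D(W) = {3,4,6}

Answer: {3,4,6}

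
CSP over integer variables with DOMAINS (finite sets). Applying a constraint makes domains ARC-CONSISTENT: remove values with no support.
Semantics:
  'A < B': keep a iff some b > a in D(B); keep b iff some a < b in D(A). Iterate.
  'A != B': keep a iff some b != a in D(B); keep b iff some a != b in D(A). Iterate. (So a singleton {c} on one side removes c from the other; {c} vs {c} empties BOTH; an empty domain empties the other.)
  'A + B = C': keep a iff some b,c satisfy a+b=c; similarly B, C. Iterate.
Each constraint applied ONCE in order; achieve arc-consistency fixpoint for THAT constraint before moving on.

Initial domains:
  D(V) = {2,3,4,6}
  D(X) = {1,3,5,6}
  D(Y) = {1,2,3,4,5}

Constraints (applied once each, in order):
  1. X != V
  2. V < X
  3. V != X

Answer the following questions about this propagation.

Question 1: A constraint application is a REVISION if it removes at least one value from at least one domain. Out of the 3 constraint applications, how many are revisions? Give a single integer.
Answer: 1

Derivation:
Constraint 1 (X != V) on D(X)={1,3,5,6} D(V)={2,3,4,6}: no change => not a revision
Constraint 2 (V < X) on D(V)={2,3,4,6} D(X)={1,3,5,6}: V {2,3,4,6}->{2,3,4}; X {1,3,5,6}->{3,5,6} => REVISION
Constraint 3 (V != X) on D(V)={2,3,4} D(X)={3,5,6}: no change => not a revision
Total revisions = 1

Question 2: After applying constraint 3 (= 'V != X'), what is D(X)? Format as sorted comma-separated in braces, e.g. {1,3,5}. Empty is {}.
Constraint 1 (X != V) on D(X)={1,3,5,6} D(V)={2,3,4,6}: no change
Constraint 2 (V < X) on D(V)={2,3,4,6} D(X)={1,3,5,6}: V {2,3,4,6}->{2,3,4}; X {1,3,5,6}->{3,5,6}
Constraint 3 (V != X) on D(V)={2,3,4} D(X)={3,5,6}: no change
So after constraint 3: D(X) = {3,5,6}

Answer: {3,5,6}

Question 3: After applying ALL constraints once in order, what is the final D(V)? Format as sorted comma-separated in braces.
Answer: {2,3,4}

Derivation:
Constraint 1 (X != V) on D(X)={1,3,5,6} D(V)={2,3,4,6}: no change
Constraint 2 (V < X) on D(V)={2,3,4,6} D(X)={1,3,5,6}: V {2,3,4,6}->{2,3,4}; X {1,3,5,6}->{3,5,6}
Constraint 3 (V != X) on D(V)={2,3,4} D(X)={3,5,6}: no change
So after all 3 constraints: D(V) = {2,3,4}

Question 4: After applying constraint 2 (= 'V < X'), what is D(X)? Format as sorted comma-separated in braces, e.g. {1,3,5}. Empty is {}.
Constraint 1 (X != V) on D(X)={1,3,5,6} D(V)={2,3,4,6}: no change
Constraint 2 (V < X) on D(V)={2,3,4,6} D(X)={1,3,5,6}: V {2,3,4,6}->{2,3,4}; X {1,3,5,6}->{3,5,6}
So after constraint 2: D(X) = {3,5,6}

Answer: {3,5,6}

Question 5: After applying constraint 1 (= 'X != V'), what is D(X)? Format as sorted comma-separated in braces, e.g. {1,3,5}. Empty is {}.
Constraint 1 (X != V) on D(X)={1,3,5,6} D(V)={2,3,4,6}: no change
So after constraint 1: D(X) = {1,3,5,6}

Answer: {1,3,5,6}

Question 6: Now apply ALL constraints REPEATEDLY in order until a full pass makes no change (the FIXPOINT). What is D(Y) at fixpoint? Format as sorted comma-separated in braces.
Answer: {1,2,3,4,5}

Derivation:
pass 0 (initial): D(Y)={1,2,3,4,5}
pass 1: V {2,3,4,6}->{2,3,4}; X {1,3,5,6}->{3,5,6}
pass 2: no change
Fixpoint after 2 passes: D(Y) = {1,2,3,4,5}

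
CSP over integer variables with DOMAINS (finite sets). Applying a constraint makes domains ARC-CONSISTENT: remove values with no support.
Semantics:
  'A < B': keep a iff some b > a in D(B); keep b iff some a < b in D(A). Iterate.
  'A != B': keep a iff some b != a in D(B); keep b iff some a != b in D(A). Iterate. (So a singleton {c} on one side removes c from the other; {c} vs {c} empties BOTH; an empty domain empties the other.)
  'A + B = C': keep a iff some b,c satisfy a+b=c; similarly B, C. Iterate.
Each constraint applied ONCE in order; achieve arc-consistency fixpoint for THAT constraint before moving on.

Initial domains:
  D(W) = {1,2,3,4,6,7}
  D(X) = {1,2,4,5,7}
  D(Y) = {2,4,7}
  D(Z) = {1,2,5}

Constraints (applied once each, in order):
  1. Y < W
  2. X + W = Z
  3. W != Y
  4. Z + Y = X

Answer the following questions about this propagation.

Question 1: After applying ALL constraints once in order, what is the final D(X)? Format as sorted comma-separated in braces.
Constraint 1 (Y < W) on D(Y)={2,4,7} D(W)={1,2,3,4,6,7}: Y {2,4,7}->{2,4}; W {1,2,3,4,6,7}->{3,4,6,7}
Constraint 2 (X + W = Z) on D(X)={1,2,4,5,7} D(W)={3,4,6,7} D(Z)={1,2,5}: X {1,2,4,5,7}->{1,2}; W {3,4,6,7}->{3,4}; Z {1,2,5}->{5}
Constraint 3 (W != Y) on D(W)={3,4} D(Y)={2,4}: no change
Constraint 4 (Z + Y = X) on D(Z)={5} D(Y)={2,4} D(X)={1,2}: Z {5}->{}; Y {2,4}->{}; X {1,2}->{}
So after all 4 constraints: D(X) = {}

Answer: {}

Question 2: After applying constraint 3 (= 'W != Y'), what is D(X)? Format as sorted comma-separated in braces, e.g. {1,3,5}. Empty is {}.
Answer: {1,2}

Derivation:
Constraint 1 (Y < W) on D(Y)={2,4,7} D(W)={1,2,3,4,6,7}: Y {2,4,7}->{2,4}; W {1,2,3,4,6,7}->{3,4,6,7}
Constraint 2 (X + W = Z) on D(X)={1,2,4,5,7} D(W)={3,4,6,7} D(Z)={1,2,5}: X {1,2,4,5,7}->{1,2}; W {3,4,6,7}->{3,4}; Z {1,2,5}->{5}
Constraint 3 (W != Y) on D(W)={3,4} D(Y)={2,4}: no change
So after constraint 3: D(X) = {1,2}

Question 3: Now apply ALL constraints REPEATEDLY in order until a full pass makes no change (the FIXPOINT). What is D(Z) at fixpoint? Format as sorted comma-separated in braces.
Answer: {}

Derivation:
pass 0 (initial): D(Z)={1,2,5}
pass 1: W {1,2,3,4,6,7}->{3,4}; X {1,2,4,5,7}->{}; Y {2,4,7}->{}; Z {1,2,5}->{}
pass 2: W {3,4}->{}
pass 3: no change
Fixpoint after 3 passes: D(Z) = {}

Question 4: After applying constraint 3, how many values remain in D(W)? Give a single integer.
Constraint 1 (Y < W) on D(Y)={2,4,7} D(W)={1,2,3,4,6,7}: Y {2,4,7}->{2,4}; W {1,2,3,4,6,7}->{3,4,6,7}
Constraint 2 (X + W = Z) on D(X)={1,2,4,5,7} D(W)={3,4,6,7} D(Z)={1,2,5}: X {1,2,4,5,7}->{1,2}; W {3,4,6,7}->{3,4}; Z {1,2,5}->{5}
Constraint 3 (W != Y) on D(W)={3,4} D(Y)={2,4}: no change
So after constraint 3: D(W)={3,4}, size = 2

Answer: 2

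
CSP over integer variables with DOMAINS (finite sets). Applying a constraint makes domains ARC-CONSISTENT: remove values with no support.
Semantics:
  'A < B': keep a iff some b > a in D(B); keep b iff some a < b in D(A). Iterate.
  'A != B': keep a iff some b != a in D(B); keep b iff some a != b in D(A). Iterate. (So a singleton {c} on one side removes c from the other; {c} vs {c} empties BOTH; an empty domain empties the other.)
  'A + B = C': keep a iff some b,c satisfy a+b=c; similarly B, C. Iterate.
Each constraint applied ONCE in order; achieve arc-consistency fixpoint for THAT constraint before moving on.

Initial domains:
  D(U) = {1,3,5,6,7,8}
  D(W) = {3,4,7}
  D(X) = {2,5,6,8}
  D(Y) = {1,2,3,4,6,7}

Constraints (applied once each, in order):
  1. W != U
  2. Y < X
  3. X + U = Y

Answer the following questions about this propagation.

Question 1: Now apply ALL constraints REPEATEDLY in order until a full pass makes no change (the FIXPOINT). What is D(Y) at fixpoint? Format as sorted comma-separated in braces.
pass 0 (initial): D(Y)={1,2,3,4,6,7}
pass 1: U {1,3,5,6,7,8}->{1,5}; X {2,5,6,8}->{2,5,6}; Y {1,2,3,4,6,7}->{3,6,7}
pass 2: U {1,5}->{}; X {2,5,6}->{}; Y {3,6,7}->{}
pass 3: W {3,4,7}->{}
pass 4: no change
Fixpoint after 4 passes: D(Y) = {}

Answer: {}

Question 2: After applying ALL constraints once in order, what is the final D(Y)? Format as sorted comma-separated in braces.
Answer: {3,6,7}

Derivation:
Constraint 1 (W != U) on D(W)={3,4,7} D(U)={1,3,5,6,7,8}: no change
Constraint 2 (Y < X) on D(Y)={1,2,3,4,6,7} D(X)={2,5,6,8}: no change
Constraint 3 (X + U = Y) on D(X)={2,5,6,8} D(U)={1,3,5,6,7,8} D(Y)={1,2,3,4,6,7}: X {2,5,6,8}->{2,5,6}; U {1,3,5,6,7,8}->{1,5}; Y {1,2,3,4,6,7}->{3,6,7}
So after all 3 constraints: D(Y) = {3,6,7}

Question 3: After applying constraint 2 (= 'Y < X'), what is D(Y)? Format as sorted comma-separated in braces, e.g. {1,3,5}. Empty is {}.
Answer: {1,2,3,4,6,7}

Derivation:
Constraint 1 (W != U) on D(W)={3,4,7} D(U)={1,3,5,6,7,8}: no change
Constraint 2 (Y < X) on D(Y)={1,2,3,4,6,7} D(X)={2,5,6,8}: no change
So after constraint 2: D(Y) = {1,2,3,4,6,7}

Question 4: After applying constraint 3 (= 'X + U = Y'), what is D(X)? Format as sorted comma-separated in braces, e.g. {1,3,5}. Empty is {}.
Constraint 1 (W != U) on D(W)={3,4,7} D(U)={1,3,5,6,7,8}: no change
Constraint 2 (Y < X) on D(Y)={1,2,3,4,6,7} D(X)={2,5,6,8}: no change
Constraint 3 (X + U = Y) on D(X)={2,5,6,8} D(U)={1,3,5,6,7,8} D(Y)={1,2,3,4,6,7}: X {2,5,6,8}->{2,5,6}; U {1,3,5,6,7,8}->{1,5}; Y {1,2,3,4,6,7}->{3,6,7}
So after constraint 3: D(X) = {2,5,6}

Answer: {2,5,6}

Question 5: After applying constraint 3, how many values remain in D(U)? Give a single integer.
Constraint 1 (W != U) on D(W)={3,4,7} D(U)={1,3,5,6,7,8}: no change
Constraint 2 (Y < X) on D(Y)={1,2,3,4,6,7} D(X)={2,5,6,8}: no change
Constraint 3 (X + U = Y) on D(X)={2,5,6,8} D(U)={1,3,5,6,7,8} D(Y)={1,2,3,4,6,7}: X {2,5,6,8}->{2,5,6}; U {1,3,5,6,7,8}->{1,5}; Y {1,2,3,4,6,7}->{3,6,7}
So after constraint 3: D(U)={1,5}, size = 2

Answer: 2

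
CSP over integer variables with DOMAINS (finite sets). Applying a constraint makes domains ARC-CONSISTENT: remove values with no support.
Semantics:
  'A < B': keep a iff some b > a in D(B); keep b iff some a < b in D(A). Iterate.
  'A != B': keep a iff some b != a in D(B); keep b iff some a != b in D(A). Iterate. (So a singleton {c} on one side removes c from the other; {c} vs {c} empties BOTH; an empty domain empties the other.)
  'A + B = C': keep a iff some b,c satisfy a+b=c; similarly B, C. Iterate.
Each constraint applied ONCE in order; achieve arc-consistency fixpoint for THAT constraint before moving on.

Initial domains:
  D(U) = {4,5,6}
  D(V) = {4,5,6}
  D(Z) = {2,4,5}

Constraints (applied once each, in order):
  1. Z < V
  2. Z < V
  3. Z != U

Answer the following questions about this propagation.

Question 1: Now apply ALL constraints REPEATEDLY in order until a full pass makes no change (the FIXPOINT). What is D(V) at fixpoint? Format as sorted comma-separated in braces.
Answer: {4,5,6}

Derivation:
pass 0 (initial): D(V)={4,5,6}
pass 1: no change
Fixpoint after 1 passes: D(V) = {4,5,6}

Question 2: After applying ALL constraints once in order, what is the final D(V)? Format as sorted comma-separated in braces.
Answer: {4,5,6}

Derivation:
Constraint 1 (Z < V) on D(Z)={2,4,5} D(V)={4,5,6}: no change
Constraint 2 (Z < V) on D(Z)={2,4,5} D(V)={4,5,6}: no change
Constraint 3 (Z != U) on D(Z)={2,4,5} D(U)={4,5,6}: no change
So after all 3 constraints: D(V) = {4,5,6}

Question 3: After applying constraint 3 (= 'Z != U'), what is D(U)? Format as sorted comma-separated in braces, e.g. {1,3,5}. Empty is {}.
Constraint 1 (Z < V) on D(Z)={2,4,5} D(V)={4,5,6}: no change
Constraint 2 (Z < V) on D(Z)={2,4,5} D(V)={4,5,6}: no change
Constraint 3 (Z != U) on D(Z)={2,4,5} D(U)={4,5,6}: no change
So after constraint 3: D(U) = {4,5,6}

Answer: {4,5,6}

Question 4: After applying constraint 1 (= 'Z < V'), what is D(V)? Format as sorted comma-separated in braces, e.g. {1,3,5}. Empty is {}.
Answer: {4,5,6}

Derivation:
Constraint 1 (Z < V) on D(Z)={2,4,5} D(V)={4,5,6}: no change
So after constraint 1: D(V) = {4,5,6}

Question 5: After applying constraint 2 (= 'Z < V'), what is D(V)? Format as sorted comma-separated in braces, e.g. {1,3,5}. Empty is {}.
Answer: {4,5,6}

Derivation:
Constraint 1 (Z < V) on D(Z)={2,4,5} D(V)={4,5,6}: no change
Constraint 2 (Z < V) on D(Z)={2,4,5} D(V)={4,5,6}: no change
So after constraint 2: D(V) = {4,5,6}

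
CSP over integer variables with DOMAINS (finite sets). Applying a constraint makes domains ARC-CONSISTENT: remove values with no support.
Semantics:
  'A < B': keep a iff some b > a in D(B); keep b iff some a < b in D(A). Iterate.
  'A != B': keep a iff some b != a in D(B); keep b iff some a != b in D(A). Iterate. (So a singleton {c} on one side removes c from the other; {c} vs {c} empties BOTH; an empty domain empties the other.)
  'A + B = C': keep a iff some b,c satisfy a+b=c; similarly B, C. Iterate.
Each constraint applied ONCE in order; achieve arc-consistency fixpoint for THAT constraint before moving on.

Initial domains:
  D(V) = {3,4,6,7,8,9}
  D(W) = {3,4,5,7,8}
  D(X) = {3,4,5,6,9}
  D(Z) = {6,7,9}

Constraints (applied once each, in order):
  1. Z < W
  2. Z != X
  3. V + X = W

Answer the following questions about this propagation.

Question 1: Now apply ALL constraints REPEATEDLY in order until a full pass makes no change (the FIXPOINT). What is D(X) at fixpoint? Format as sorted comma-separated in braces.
Answer: {3,4,5}

Derivation:
pass 0 (initial): D(X)={3,4,5,6,9}
pass 1: V {3,4,6,7,8,9}->{3,4}; W {3,4,5,7,8}->{7,8}; X {3,4,5,6,9}->{3,4,5}; Z {6,7,9}->{6,7}
pass 2: no change
Fixpoint after 2 passes: D(X) = {3,4,5}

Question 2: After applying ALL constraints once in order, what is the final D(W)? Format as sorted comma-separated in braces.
Constraint 1 (Z < W) on D(Z)={6,7,9} D(W)={3,4,5,7,8}: Z {6,7,9}->{6,7}; W {3,4,5,7,8}->{7,8}
Constraint 2 (Z != X) on D(Z)={6,7} D(X)={3,4,5,6,9}: no change
Constraint 3 (V + X = W) on D(V)={3,4,6,7,8,9} D(X)={3,4,5,6,9} D(W)={7,8}: V {3,4,6,7,8,9}->{3,4}; X {3,4,5,6,9}->{3,4,5}
So after all 3 constraints: D(W) = {7,8}

Answer: {7,8}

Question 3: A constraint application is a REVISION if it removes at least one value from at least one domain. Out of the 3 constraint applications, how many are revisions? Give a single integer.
Answer: 2

Derivation:
Constraint 1 (Z < W) on D(Z)={6,7,9} D(W)={3,4,5,7,8}: Z {6,7,9}->{6,7}; W {3,4,5,7,8}->{7,8} => REVISION
Constraint 2 (Z != X) on D(Z)={6,7} D(X)={3,4,5,6,9}: no change => not a revision
Constraint 3 (V + X = W) on D(V)={3,4,6,7,8,9} D(X)={3,4,5,6,9} D(W)={7,8}: V {3,4,6,7,8,9}->{3,4}; X {3,4,5,6,9}->{3,4,5} => REVISION
Total revisions = 2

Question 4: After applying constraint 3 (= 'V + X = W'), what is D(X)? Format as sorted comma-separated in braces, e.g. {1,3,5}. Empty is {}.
Constraint 1 (Z < W) on D(Z)={6,7,9} D(W)={3,4,5,7,8}: Z {6,7,9}->{6,7}; W {3,4,5,7,8}->{7,8}
Constraint 2 (Z != X) on D(Z)={6,7} D(X)={3,4,5,6,9}: no change
Constraint 3 (V + X = W) on D(V)={3,4,6,7,8,9} D(X)={3,4,5,6,9} D(W)={7,8}: V {3,4,6,7,8,9}->{3,4}; X {3,4,5,6,9}->{3,4,5}
So after constraint 3: D(X) = {3,4,5}

Answer: {3,4,5}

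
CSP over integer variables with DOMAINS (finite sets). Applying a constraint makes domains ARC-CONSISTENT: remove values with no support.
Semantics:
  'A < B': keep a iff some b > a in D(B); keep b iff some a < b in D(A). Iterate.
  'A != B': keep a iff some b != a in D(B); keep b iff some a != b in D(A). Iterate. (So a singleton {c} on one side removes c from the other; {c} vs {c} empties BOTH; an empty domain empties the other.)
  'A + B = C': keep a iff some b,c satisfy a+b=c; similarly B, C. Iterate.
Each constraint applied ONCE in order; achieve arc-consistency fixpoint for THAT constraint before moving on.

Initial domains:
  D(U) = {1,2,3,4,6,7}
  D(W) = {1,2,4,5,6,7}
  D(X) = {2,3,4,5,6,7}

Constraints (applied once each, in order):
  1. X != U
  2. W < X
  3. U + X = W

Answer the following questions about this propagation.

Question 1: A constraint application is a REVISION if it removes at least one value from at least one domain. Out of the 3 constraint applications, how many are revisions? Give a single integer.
Answer: 2

Derivation:
Constraint 1 (X != U) on D(X)={2,3,4,5,6,7} D(U)={1,2,3,4,6,7}: no change => not a revision
Constraint 2 (W < X) on D(W)={1,2,4,5,6,7} D(X)={2,3,4,5,6,7}: W {1,2,4,5,6,7}->{1,2,4,5,6} => REVISION
Constraint 3 (U + X = W) on D(U)={1,2,3,4,6,7} D(X)={2,3,4,5,6,7} D(W)={1,2,4,5,6}: U {1,2,3,4,6,7}->{1,2,3,4}; X {2,3,4,5,6,7}->{2,3,4,5}; W {1,2,4,5,6}->{4,5,6} => REVISION
Total revisions = 2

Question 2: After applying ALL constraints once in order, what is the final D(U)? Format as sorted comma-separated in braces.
Answer: {1,2,3,4}

Derivation:
Constraint 1 (X != U) on D(X)={2,3,4,5,6,7} D(U)={1,2,3,4,6,7}: no change
Constraint 2 (W < X) on D(W)={1,2,4,5,6,7} D(X)={2,3,4,5,6,7}: W {1,2,4,5,6,7}->{1,2,4,5,6}
Constraint 3 (U + X = W) on D(U)={1,2,3,4,6,7} D(X)={2,3,4,5,6,7} D(W)={1,2,4,5,6}: U {1,2,3,4,6,7}->{1,2,3,4}; X {2,3,4,5,6,7}->{2,3,4,5}; W {1,2,4,5,6}->{4,5,6}
So after all 3 constraints: D(U) = {1,2,3,4}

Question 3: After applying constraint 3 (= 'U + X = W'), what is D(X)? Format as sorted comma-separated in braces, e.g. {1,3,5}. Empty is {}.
Answer: {2,3,4,5}

Derivation:
Constraint 1 (X != U) on D(X)={2,3,4,5,6,7} D(U)={1,2,3,4,6,7}: no change
Constraint 2 (W < X) on D(W)={1,2,4,5,6,7} D(X)={2,3,4,5,6,7}: W {1,2,4,5,6,7}->{1,2,4,5,6}
Constraint 3 (U + X = W) on D(U)={1,2,3,4,6,7} D(X)={2,3,4,5,6,7} D(W)={1,2,4,5,6}: U {1,2,3,4,6,7}->{1,2,3,4}; X {2,3,4,5,6,7}->{2,3,4,5}; W {1,2,4,5,6}->{4,5,6}
So after constraint 3: D(X) = {2,3,4,5}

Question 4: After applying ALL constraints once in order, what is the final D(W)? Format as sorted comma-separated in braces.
Answer: {4,5,6}

Derivation:
Constraint 1 (X != U) on D(X)={2,3,4,5,6,7} D(U)={1,2,3,4,6,7}: no change
Constraint 2 (W < X) on D(W)={1,2,4,5,6,7} D(X)={2,3,4,5,6,7}: W {1,2,4,5,6,7}->{1,2,4,5,6}
Constraint 3 (U + X = W) on D(U)={1,2,3,4,6,7} D(X)={2,3,4,5,6,7} D(W)={1,2,4,5,6}: U {1,2,3,4,6,7}->{1,2,3,4}; X {2,3,4,5,6,7}->{2,3,4,5}; W {1,2,4,5,6}->{4,5,6}
So after all 3 constraints: D(W) = {4,5,6}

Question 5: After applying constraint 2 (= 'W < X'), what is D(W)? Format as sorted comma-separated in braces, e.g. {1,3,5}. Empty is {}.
Constraint 1 (X != U) on D(X)={2,3,4,5,6,7} D(U)={1,2,3,4,6,7}: no change
Constraint 2 (W < X) on D(W)={1,2,4,5,6,7} D(X)={2,3,4,5,6,7}: W {1,2,4,5,6,7}->{1,2,4,5,6}
So after constraint 2: D(W) = {1,2,4,5,6}

Answer: {1,2,4,5,6}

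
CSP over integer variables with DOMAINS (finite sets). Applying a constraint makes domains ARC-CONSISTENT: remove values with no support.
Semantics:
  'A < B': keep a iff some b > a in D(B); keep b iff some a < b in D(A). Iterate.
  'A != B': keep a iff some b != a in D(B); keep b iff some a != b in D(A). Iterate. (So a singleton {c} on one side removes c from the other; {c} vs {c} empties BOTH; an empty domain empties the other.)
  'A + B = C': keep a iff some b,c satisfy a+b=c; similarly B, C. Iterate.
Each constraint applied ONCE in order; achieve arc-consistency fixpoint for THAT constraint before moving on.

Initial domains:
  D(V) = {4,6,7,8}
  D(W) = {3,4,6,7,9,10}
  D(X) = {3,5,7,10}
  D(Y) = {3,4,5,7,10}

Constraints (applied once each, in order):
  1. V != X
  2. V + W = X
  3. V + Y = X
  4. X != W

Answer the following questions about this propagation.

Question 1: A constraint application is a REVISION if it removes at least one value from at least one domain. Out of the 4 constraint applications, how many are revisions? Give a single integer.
Constraint 1 (V != X) on D(V)={4,6,7,8} D(X)={3,5,7,10}: no change => not a revision
Constraint 2 (V + W = X) on D(V)={4,6,7,8} D(W)={3,4,6,7,9,10} D(X)={3,5,7,10}: V {4,6,7,8}->{4,6,7}; W {3,4,6,7,9,10}->{3,4,6}; X {3,5,7,10}->{7,10} => REVISION
Constraint 3 (V + Y = X) on D(V)={4,6,7} D(Y)={3,4,5,7,10} D(X)={7,10}: Y {3,4,5,7,10}->{3,4} => REVISION
Constraint 4 (X != W) on D(X)={7,10} D(W)={3,4,6}: no change => not a revision
Total revisions = 2

Answer: 2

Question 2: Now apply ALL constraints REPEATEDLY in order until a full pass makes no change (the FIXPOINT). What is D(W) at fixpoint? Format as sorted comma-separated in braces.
Answer: {3,4,6}

Derivation:
pass 0 (initial): D(W)={3,4,6,7,9,10}
pass 1: V {4,6,7,8}->{4,6,7}; W {3,4,6,7,9,10}->{3,4,6}; X {3,5,7,10}->{7,10}; Y {3,4,5,7,10}->{3,4}
pass 2: no change
Fixpoint after 2 passes: D(W) = {3,4,6}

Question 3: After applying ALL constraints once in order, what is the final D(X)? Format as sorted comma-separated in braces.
Answer: {7,10}

Derivation:
Constraint 1 (V != X) on D(V)={4,6,7,8} D(X)={3,5,7,10}: no change
Constraint 2 (V + W = X) on D(V)={4,6,7,8} D(W)={3,4,6,7,9,10} D(X)={3,5,7,10}: V {4,6,7,8}->{4,6,7}; W {3,4,6,7,9,10}->{3,4,6}; X {3,5,7,10}->{7,10}
Constraint 3 (V + Y = X) on D(V)={4,6,7} D(Y)={3,4,5,7,10} D(X)={7,10}: Y {3,4,5,7,10}->{3,4}
Constraint 4 (X != W) on D(X)={7,10} D(W)={3,4,6}: no change
So after all 4 constraints: D(X) = {7,10}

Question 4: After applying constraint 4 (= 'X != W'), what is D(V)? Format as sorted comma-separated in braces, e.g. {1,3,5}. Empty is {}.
Answer: {4,6,7}

Derivation:
Constraint 1 (V != X) on D(V)={4,6,7,8} D(X)={3,5,7,10}: no change
Constraint 2 (V + W = X) on D(V)={4,6,7,8} D(W)={3,4,6,7,9,10} D(X)={3,5,7,10}: V {4,6,7,8}->{4,6,7}; W {3,4,6,7,9,10}->{3,4,6}; X {3,5,7,10}->{7,10}
Constraint 3 (V + Y = X) on D(V)={4,6,7} D(Y)={3,4,5,7,10} D(X)={7,10}: Y {3,4,5,7,10}->{3,4}
Constraint 4 (X != W) on D(X)={7,10} D(W)={3,4,6}: no change
So after constraint 4: D(V) = {4,6,7}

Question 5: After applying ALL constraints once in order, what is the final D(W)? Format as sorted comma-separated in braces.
Constraint 1 (V != X) on D(V)={4,6,7,8} D(X)={3,5,7,10}: no change
Constraint 2 (V + W = X) on D(V)={4,6,7,8} D(W)={3,4,6,7,9,10} D(X)={3,5,7,10}: V {4,6,7,8}->{4,6,7}; W {3,4,6,7,9,10}->{3,4,6}; X {3,5,7,10}->{7,10}
Constraint 3 (V + Y = X) on D(V)={4,6,7} D(Y)={3,4,5,7,10} D(X)={7,10}: Y {3,4,5,7,10}->{3,4}
Constraint 4 (X != W) on D(X)={7,10} D(W)={3,4,6}: no change
So after all 4 constraints: D(W) = {3,4,6}

Answer: {3,4,6}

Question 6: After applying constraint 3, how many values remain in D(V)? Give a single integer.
Answer: 3

Derivation:
Constraint 1 (V != X) on D(V)={4,6,7,8} D(X)={3,5,7,10}: no change
Constraint 2 (V + W = X) on D(V)={4,6,7,8} D(W)={3,4,6,7,9,10} D(X)={3,5,7,10}: V {4,6,7,8}->{4,6,7}; W {3,4,6,7,9,10}->{3,4,6}; X {3,5,7,10}->{7,10}
Constraint 3 (V + Y = X) on D(V)={4,6,7} D(Y)={3,4,5,7,10} D(X)={7,10}: Y {3,4,5,7,10}->{3,4}
So after constraint 3: D(V)={4,6,7}, size = 3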